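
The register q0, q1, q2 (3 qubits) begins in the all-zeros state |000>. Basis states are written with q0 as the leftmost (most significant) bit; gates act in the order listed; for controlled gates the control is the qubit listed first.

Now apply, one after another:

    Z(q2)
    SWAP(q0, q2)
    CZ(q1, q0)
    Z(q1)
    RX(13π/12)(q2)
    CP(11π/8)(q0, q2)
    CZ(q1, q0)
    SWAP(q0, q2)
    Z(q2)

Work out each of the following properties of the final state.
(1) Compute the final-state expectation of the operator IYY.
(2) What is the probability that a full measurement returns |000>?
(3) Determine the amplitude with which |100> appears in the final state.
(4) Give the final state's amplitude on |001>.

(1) The observable IYY averages to 0.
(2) A full measurement returns |000> with probability -sqrt(6)/8 - sqrt(2)/8 + 1/2.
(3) The final state's coefficient on |100> equals -I*sqrt(3*sqrt(2) + 6)/4 - I*sqrt(2 - sqrt(2))/4.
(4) The amplitude on |001> is 0.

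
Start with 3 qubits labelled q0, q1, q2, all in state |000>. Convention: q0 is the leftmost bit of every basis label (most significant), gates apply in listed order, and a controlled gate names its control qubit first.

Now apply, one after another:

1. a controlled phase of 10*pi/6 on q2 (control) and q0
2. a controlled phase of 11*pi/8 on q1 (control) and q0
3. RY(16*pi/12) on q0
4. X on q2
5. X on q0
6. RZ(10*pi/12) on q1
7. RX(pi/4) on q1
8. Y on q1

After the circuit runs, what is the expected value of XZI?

The expectation value of XZI is sqrt(6)/4.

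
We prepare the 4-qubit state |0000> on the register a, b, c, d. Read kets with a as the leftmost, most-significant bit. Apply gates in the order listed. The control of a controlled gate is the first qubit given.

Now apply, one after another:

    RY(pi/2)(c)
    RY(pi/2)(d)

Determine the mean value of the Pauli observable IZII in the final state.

The observable IZII averages to 1.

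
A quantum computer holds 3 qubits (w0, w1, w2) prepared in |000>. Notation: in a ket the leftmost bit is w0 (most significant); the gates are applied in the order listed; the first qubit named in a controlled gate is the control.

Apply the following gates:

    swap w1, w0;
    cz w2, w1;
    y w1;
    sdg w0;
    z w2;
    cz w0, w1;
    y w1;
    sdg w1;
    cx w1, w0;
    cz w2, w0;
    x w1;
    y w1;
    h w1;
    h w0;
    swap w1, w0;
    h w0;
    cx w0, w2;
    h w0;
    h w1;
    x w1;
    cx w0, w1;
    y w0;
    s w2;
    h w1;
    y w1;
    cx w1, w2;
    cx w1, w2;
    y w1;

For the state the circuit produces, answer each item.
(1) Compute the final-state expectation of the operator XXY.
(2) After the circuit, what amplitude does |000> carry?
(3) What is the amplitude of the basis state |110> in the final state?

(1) In the final state, XXY has expectation 0. Key observation: gates 25-28 undo each other exactly, leaving only the rest of the circuit to track.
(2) |000> carries amplitude -1/2 in the final state.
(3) |110> carries amplitude -1/2 in the final state.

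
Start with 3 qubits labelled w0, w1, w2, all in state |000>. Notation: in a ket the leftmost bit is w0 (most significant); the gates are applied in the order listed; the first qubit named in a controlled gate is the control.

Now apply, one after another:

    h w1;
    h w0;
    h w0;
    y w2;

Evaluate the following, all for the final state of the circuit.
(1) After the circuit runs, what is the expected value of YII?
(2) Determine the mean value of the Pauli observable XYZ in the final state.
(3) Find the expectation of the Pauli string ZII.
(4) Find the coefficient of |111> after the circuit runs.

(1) The observable YII averages to 0.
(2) The expectation value of XYZ is 0.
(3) In the final state, ZII has expectation 1.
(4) The final state's coefficient on |111> equals 0.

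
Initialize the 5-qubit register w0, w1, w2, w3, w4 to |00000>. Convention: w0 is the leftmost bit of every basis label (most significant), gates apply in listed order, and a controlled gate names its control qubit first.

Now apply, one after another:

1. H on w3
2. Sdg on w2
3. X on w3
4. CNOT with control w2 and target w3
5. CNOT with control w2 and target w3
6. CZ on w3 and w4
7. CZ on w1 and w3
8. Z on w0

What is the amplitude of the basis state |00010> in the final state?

The final state's coefficient on |00010> equals sqrt(2)/2. Key observation: gates 4-5 undo each other exactly, leaving only the rest of the circuit to track.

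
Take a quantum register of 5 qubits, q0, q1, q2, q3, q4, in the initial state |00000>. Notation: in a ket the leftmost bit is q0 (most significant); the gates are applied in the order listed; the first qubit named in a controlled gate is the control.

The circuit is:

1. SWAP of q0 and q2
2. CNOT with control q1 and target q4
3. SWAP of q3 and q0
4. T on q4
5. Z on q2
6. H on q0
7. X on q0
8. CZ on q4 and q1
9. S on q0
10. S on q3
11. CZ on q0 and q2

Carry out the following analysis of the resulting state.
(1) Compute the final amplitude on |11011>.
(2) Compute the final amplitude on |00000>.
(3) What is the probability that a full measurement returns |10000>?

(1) The final state's coefficient on |11011> equals 0.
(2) The final state's coefficient on |00000> equals sqrt(2)/2.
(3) Outcome |10000> occurs with probability 1/2.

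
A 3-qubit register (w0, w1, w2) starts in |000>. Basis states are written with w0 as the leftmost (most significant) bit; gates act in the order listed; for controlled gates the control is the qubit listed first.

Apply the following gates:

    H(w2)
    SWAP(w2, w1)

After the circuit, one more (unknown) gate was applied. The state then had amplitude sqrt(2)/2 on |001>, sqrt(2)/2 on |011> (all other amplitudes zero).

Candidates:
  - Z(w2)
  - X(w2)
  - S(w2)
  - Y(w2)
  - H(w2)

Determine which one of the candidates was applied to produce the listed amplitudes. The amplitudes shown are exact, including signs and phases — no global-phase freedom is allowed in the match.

It was X(w2) that produced the state shown.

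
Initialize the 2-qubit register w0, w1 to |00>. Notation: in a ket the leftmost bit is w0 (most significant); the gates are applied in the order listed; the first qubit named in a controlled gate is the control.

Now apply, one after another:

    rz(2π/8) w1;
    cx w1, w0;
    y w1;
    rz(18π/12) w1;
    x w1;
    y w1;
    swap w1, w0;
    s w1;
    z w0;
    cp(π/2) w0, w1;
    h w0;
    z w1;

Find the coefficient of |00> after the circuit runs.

The final state's coefficient on |00> equals sqrt(2)*exp(5*I*pi/8)/2.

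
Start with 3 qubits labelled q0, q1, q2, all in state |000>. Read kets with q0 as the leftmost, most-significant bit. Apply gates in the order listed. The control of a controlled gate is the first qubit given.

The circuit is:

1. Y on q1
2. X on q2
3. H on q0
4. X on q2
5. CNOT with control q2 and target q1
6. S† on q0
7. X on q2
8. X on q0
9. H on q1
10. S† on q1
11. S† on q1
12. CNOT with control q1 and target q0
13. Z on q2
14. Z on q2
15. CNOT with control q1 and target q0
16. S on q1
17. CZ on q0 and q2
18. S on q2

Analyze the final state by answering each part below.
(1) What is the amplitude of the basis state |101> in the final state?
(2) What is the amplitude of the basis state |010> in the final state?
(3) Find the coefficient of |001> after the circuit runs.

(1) The amplitude on |101> is 1/2. Key observation: steps 11-16 multiply out to the identity, so the circuit reduces to the remaining gates.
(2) |010> carries amplitude 0 in the final state.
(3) The final state's coefficient on |001> equals I/2.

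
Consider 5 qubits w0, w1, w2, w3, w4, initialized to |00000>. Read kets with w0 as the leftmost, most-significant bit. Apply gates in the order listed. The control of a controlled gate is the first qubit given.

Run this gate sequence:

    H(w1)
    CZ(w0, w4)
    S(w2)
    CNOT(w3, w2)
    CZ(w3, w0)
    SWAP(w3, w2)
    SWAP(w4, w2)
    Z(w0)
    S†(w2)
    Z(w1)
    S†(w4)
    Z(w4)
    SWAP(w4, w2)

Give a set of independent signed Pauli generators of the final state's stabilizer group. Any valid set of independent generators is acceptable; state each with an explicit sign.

The stabilizer group can be generated by -IXIII, +ZIIII, +IIZII, +IIIZI, +IIIIZ, among other valid generating sets.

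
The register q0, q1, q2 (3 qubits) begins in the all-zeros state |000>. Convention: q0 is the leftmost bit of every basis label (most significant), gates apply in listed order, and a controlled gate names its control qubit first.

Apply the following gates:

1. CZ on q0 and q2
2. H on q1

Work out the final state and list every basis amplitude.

The resulting statevector has amplitude sqrt(2)/2 on |000>, sqrt(2)/2 on |010>, and 0 on every other basis state.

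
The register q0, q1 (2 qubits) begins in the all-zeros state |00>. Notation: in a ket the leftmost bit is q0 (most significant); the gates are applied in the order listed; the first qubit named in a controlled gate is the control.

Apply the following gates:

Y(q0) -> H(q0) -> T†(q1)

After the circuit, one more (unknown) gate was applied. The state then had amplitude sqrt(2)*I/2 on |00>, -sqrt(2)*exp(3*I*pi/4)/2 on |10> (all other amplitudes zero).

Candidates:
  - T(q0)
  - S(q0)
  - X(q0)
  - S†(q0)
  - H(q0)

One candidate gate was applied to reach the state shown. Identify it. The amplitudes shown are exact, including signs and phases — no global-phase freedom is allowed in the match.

It was T(q0) that produced the state shown.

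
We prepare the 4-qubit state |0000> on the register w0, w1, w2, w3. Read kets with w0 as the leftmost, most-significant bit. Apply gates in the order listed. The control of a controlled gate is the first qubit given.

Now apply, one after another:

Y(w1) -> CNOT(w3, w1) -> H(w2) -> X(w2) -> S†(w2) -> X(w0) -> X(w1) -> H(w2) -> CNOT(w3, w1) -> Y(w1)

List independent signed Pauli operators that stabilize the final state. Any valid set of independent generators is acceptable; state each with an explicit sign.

The stabilizer group can be generated by +IIYI, -ZIII, -IZII, +IIIZ, among other valid generating sets.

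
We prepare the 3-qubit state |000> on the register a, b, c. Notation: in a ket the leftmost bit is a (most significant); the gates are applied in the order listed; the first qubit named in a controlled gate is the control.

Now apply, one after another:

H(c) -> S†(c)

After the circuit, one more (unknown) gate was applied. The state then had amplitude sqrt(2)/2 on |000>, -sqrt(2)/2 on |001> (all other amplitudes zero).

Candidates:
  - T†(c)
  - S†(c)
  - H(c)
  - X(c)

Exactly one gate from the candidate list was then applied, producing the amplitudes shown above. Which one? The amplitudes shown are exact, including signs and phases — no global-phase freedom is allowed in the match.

The applied gate was S†(c).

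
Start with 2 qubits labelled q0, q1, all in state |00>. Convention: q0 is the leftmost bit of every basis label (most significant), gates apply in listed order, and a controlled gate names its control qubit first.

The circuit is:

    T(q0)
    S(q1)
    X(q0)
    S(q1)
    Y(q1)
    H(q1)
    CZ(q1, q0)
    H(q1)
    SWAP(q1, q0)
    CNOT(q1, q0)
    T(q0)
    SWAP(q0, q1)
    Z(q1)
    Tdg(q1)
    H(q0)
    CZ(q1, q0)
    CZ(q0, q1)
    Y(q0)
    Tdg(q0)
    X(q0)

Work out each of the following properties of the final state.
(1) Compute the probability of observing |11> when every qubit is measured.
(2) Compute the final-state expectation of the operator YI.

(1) Outcome |11> occurs with probability 1/2.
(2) In the final state, YI has expectation sqrt(2)/2.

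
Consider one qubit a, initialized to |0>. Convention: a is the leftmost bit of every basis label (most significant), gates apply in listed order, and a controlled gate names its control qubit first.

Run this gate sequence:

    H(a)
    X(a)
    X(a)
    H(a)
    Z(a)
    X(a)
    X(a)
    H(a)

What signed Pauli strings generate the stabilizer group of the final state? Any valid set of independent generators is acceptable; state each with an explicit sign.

The final state is stabilized by the group generated by +X; other independent generating sets are equally valid.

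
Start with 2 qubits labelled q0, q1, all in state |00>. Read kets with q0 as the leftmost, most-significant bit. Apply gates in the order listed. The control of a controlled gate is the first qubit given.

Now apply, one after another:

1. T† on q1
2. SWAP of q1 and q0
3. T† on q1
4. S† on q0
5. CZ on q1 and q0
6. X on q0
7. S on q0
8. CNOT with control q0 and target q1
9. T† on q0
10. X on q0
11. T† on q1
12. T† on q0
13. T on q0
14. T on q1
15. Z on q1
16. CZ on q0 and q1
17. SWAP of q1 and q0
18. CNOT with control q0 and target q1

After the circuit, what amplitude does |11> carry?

The final state's coefficient on |11> equals -exp(I*pi/4). Key observation: steps 11-14 multiply out to the identity, so the circuit reduces to the remaining gates.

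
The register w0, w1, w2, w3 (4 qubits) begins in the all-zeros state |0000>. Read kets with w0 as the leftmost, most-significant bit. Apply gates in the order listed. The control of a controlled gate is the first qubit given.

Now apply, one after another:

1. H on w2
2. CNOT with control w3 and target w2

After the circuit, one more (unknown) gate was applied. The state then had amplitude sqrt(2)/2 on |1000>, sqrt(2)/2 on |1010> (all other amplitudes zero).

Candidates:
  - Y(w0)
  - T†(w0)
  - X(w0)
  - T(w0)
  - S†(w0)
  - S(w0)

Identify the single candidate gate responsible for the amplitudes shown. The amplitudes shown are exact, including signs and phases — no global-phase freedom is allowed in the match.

The applied gate was X(w0).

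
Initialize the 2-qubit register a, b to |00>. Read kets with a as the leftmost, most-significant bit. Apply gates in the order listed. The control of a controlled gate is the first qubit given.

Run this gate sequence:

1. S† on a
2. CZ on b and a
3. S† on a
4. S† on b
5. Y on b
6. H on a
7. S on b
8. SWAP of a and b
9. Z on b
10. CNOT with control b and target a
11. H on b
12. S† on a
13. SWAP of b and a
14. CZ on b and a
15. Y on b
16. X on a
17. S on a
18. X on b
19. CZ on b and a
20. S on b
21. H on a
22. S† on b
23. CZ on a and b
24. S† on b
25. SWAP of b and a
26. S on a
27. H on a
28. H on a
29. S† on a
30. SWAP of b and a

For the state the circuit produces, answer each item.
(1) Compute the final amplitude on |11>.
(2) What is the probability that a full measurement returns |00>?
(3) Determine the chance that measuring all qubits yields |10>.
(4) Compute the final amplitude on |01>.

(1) The amplitude on |11> is sqrt(2)*(-1 - I)/4. Key observation: the block from step 25 through step 30 cancels to the identity and can be dropped.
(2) A full measurement returns |00> with probability 1/4.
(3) The probability of measuring |10> is 1/4.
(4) |01> carries amplitude sqrt(2)*(-1 + I)/4 in the final state.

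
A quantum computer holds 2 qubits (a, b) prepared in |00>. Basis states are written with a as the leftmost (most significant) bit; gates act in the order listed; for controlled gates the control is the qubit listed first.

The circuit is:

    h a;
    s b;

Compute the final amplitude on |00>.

The amplitude on |00> is sqrt(2)/2.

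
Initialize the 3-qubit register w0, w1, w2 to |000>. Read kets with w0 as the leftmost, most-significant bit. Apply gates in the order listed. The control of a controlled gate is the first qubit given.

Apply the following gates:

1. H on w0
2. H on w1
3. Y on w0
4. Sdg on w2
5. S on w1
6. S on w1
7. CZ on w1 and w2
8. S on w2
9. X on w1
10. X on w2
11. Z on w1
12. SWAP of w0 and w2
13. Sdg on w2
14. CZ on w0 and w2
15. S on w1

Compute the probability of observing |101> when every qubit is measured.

A full measurement returns |101> with probability 1/4.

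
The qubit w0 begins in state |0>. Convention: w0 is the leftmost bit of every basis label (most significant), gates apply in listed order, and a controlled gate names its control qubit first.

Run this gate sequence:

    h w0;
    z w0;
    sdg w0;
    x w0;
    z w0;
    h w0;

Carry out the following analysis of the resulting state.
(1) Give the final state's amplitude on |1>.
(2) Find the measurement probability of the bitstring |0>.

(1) The amplitude on |1> is 1/2 + I/2.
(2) Outcome |0> occurs with probability 1/2.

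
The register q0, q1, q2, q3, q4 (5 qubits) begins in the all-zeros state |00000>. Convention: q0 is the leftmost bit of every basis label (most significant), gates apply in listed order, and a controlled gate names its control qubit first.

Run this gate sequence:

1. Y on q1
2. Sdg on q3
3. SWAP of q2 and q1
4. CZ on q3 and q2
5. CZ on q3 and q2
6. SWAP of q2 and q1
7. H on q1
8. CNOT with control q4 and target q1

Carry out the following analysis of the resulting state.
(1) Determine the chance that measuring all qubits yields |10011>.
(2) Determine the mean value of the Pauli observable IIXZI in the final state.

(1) The probability of measuring |10011> is 0. Key observation: steps 3-6 multiply out to the identity, so the circuit reduces to the remaining gates.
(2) The observable IIXZI averages to 0.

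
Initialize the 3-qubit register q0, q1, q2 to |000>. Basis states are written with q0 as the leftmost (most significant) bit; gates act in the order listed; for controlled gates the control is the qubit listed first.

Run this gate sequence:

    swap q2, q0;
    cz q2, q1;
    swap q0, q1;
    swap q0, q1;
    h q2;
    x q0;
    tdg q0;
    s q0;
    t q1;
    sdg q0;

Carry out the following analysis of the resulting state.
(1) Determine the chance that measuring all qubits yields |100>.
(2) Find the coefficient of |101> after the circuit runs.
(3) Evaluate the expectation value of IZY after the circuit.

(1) Outcome |100> occurs with probability 1/2. Key observation: steps 3-4 multiply out to the identity, so the circuit reduces to the remaining gates.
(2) The final state's coefficient on |101> equals -sqrt(2)*exp(3*I*pi/4)/2.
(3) The observable IZY averages to 0.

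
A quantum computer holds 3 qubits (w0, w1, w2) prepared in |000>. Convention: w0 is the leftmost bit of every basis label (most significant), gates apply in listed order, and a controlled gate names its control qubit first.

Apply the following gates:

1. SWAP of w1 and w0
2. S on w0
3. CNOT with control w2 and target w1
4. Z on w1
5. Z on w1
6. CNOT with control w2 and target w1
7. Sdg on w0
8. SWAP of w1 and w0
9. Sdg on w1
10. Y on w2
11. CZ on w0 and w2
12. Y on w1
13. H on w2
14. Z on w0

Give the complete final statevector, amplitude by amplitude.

The resulting statevector has amplitude -sqrt(2)/2 on |010>, sqrt(2)/2 on |011>, and 0 on every other basis state. Key observation: steps 1-8 multiply out to the identity, so the circuit reduces to the remaining gates.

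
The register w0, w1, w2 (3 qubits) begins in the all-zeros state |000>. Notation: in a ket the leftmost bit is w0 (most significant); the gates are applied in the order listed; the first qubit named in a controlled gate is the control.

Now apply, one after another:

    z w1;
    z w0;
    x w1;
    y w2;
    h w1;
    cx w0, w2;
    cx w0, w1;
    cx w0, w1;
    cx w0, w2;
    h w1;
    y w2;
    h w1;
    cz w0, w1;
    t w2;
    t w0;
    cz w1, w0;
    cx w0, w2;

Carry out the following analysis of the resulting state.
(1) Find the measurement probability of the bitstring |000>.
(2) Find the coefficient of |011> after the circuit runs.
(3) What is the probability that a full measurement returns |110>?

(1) A full measurement returns |000> with probability 1/2. Key observation: steps 4-11 multiply out to the identity, so the circuit reduces to the remaining gates.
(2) The amplitude on |011> is 0.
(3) The probability of measuring |110> is 0.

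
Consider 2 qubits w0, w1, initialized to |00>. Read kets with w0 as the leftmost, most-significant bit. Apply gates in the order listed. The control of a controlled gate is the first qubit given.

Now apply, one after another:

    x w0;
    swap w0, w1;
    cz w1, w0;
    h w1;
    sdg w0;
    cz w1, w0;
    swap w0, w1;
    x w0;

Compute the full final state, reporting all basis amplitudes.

After the circuit, the state carries amplitude -sqrt(2)/2 on |00>, 0 on |01>, sqrt(2)/2 on |10>, 0 on |11>.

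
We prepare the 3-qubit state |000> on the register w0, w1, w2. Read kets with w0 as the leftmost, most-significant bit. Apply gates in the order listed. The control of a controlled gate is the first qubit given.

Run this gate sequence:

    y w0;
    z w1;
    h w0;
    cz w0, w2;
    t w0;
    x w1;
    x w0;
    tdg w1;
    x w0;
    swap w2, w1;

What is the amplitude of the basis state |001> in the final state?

The final state's coefficient on |001> equals sqrt(2)*exp(I*pi/4)/2.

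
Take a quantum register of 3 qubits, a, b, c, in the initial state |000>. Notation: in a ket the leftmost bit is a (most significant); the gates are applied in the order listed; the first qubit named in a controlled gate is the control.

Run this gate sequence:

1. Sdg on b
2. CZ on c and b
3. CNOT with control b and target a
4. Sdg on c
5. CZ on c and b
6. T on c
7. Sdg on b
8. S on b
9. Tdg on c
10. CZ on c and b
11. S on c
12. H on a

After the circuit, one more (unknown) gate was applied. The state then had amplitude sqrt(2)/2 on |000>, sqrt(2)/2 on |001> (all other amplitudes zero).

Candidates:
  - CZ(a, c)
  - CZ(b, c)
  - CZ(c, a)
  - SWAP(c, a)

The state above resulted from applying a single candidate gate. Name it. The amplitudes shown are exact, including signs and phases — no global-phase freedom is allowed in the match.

The unique candidate consistent with the amplitudes is SWAP(c, a). Key observation: gates 4-11 undo each other exactly, leaving only the rest of the circuit to track.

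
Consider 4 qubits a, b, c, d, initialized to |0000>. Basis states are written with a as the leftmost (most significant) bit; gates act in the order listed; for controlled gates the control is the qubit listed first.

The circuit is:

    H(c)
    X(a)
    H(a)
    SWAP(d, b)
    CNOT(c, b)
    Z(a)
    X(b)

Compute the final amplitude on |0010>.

|0010> carries amplitude 1/2 in the final state.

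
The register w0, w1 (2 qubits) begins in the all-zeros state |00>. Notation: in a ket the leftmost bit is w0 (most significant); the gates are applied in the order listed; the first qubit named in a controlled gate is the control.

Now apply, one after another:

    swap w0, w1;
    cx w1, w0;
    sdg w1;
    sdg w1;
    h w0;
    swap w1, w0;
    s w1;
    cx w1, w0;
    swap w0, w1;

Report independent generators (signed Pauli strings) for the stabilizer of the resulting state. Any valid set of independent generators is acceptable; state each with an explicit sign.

The stabilizer group can be generated by +XY, +ZZ, among other valid generating sets.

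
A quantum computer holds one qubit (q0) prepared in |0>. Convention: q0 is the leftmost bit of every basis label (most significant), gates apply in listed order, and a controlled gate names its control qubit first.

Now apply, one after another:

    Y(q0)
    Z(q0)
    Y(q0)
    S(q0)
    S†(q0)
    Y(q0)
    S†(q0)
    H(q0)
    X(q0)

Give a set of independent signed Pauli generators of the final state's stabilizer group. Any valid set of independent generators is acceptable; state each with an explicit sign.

One valid set of independent stabilizer generators is -X (any independent generating set of the same group is equally correct).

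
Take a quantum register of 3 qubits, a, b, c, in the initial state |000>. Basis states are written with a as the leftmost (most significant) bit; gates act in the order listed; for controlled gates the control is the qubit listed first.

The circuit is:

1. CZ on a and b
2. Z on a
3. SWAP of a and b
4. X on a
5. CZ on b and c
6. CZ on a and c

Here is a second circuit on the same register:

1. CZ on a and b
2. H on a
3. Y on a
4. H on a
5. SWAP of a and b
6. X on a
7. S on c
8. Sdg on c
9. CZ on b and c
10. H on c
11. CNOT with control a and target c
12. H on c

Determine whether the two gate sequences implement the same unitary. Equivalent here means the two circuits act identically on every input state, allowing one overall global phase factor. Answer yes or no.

No: there is an input state on which the two circuits produce genuinely different outputs (not merely differing by a phase).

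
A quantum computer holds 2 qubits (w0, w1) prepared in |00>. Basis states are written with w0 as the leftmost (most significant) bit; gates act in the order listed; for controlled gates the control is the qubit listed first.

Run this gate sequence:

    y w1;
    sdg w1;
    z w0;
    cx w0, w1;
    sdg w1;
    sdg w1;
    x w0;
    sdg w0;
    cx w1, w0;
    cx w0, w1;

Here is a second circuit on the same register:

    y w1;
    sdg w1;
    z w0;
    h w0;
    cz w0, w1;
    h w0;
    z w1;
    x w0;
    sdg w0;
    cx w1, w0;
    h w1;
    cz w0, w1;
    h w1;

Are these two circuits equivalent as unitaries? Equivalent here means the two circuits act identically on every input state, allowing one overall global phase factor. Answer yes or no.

No — the two circuits implement different unitaries, even allowing a global phase.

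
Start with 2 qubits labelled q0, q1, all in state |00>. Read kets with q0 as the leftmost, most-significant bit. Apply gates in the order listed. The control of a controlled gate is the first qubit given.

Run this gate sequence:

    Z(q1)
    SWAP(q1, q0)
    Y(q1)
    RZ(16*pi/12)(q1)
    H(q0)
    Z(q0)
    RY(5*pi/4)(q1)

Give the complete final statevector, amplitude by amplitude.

The final amplitudes are sqrt(2*sqrt(2) + 4)*exp(I*pi/6)/4 on |00>, sqrt(4 - 2*sqrt(2))*exp(I*pi/6)/4 on |01>, -sqrt(2*sqrt(2) + 4)*exp(I*pi/6)/4 on |10>, -sqrt(4 - 2*sqrt(2))*exp(I*pi/6)/4 on |11>.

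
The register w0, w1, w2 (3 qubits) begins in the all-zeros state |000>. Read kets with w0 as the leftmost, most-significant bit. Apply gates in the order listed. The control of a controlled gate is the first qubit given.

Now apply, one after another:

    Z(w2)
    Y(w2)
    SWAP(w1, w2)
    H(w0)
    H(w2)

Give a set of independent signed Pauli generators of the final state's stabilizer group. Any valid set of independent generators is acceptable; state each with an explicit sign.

One valid set of independent stabilizer generators is +XII, +IIX, -IZI (any independent generating set of the same group is equally correct).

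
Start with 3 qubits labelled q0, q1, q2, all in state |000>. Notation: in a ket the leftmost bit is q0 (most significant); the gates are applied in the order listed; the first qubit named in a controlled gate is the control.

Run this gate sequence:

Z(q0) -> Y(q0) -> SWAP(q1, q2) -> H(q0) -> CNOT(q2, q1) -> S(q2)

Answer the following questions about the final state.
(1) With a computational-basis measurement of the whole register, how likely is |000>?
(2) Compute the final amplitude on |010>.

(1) Outcome |000> occurs with probability 1/2.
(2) The final state's coefficient on |010> equals 0.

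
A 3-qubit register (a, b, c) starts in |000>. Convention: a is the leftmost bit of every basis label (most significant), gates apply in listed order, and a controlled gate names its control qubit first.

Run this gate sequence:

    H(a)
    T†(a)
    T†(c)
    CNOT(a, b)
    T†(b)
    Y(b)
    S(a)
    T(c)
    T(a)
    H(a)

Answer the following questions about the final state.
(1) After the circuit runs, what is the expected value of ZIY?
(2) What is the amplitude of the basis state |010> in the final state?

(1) In the final state, ZIY has expectation 0.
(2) |010> carries amplitude I/2 in the final state.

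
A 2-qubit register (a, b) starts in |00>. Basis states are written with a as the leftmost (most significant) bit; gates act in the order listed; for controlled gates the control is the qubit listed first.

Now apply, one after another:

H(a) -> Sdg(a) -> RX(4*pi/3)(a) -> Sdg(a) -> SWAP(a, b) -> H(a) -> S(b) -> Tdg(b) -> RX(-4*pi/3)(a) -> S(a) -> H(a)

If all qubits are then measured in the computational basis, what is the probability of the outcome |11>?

The probability of measuring |11> is 1/4 - sqrt(3)/8.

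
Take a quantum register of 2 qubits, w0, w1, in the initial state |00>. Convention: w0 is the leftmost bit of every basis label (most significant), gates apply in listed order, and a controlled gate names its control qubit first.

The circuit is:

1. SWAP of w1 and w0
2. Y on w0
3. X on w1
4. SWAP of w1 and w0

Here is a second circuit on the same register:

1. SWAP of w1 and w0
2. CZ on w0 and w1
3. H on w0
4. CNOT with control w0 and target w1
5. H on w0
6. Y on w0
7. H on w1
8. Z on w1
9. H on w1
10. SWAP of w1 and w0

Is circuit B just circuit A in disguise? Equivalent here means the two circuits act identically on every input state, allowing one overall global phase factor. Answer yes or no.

No — the two circuits implement different unitaries, even allowing a global phase.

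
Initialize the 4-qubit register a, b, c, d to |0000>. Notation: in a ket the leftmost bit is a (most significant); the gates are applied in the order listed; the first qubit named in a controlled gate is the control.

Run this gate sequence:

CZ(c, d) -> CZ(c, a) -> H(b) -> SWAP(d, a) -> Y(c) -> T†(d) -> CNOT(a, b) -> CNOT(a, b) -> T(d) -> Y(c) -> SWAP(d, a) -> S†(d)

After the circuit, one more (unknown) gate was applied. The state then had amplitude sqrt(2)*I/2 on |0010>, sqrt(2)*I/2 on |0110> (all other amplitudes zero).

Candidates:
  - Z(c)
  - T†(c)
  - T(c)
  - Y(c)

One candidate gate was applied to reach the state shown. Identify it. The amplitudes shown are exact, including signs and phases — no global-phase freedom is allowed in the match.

It was Y(c) that produced the state shown. Key observation: gates 4-11 undo each other exactly, leaving only the rest of the circuit to track.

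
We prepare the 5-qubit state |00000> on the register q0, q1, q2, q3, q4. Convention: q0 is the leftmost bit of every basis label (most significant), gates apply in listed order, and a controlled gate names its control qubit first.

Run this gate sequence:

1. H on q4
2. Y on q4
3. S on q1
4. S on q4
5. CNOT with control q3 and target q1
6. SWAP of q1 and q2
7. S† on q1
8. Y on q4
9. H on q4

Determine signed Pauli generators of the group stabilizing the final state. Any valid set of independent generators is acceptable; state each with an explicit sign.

One valid set of independent stabilizer generators is +IIIIY, +ZIIII, +IZIII, +IIZII, +IIIZI (any independent generating set of the same group is equally correct).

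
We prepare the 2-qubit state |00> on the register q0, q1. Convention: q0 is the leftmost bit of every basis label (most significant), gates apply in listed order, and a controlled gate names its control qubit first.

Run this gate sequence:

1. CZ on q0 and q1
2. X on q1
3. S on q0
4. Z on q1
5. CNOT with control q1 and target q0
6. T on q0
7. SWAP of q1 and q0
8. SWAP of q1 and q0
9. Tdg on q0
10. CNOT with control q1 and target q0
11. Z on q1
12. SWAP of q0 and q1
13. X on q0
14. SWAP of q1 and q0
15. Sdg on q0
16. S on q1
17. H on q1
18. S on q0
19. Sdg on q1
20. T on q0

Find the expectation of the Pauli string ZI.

The expectation value of ZI is 1. Key observation: gates 4-11 undo each other exactly, leaving only the rest of the circuit to track.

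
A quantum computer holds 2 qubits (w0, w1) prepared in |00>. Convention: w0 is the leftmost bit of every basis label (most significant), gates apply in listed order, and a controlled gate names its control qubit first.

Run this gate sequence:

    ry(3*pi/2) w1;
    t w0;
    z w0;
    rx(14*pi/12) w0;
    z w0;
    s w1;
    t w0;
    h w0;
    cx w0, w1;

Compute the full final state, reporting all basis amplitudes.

The final amplitudes are -sqrt(2)/8 + sqrt(6)/8 - sqrt(6)*exp(3*I*pi/4)/8 - sqrt(2)*exp(3*I*pi/4)/8 on |00>, -sqrt(6)*I/8 - sqrt(6)*exp(I*pi/4)/8 - sqrt(2)*exp(I*pi/4)/8 + sqrt(2)*I/8 on |01>, -sqrt(6)*I/8 + sqrt(2)*exp(I*pi/4)/8 + sqrt(2)*I/8 + sqrt(6)*exp(I*pi/4)/8 on |10>, -sqrt(2)/8 + sqrt(6)/8 + sqrt(2)*exp(3*I*pi/4)/8 + sqrt(6)*exp(3*I*pi/4)/8 on |11>.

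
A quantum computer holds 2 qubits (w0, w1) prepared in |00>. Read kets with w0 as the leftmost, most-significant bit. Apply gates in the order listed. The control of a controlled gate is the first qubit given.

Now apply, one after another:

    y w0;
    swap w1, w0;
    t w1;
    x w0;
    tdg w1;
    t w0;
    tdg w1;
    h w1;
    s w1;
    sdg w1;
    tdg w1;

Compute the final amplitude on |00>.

|00> carries amplitude 0 in the final state.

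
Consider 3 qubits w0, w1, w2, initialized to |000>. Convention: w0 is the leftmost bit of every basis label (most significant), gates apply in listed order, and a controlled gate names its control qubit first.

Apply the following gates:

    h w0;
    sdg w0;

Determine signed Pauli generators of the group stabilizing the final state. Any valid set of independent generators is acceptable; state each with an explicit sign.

The stabilizer group can be generated by -YII, +IZI, +IIZ, among other valid generating sets.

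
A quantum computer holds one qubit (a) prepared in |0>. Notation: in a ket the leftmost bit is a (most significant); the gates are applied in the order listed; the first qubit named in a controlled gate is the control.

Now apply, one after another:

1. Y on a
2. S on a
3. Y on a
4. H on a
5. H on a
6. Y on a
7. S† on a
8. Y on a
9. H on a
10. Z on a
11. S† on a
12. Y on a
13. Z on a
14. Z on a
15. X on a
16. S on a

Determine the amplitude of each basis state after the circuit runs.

The resulting statevector has amplitude sqrt(2)*I/2 on |0>, sqrt(2)*I/2 on |1>. Key observation: the block from step 1 through step 8 cancels to the identity and can be dropped.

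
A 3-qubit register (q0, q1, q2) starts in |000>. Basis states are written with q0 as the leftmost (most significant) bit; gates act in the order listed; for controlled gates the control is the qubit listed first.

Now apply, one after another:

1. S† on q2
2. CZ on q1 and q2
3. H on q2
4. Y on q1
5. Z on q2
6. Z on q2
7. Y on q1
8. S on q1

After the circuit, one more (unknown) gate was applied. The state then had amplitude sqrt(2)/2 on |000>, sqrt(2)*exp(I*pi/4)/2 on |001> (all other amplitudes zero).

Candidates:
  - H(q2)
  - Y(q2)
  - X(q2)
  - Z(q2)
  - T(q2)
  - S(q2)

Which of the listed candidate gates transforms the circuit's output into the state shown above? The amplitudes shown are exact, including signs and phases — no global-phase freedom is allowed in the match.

It was T(q2) that produced the state shown. Key observation: steps 4-7 multiply out to the identity, so the circuit reduces to the remaining gates.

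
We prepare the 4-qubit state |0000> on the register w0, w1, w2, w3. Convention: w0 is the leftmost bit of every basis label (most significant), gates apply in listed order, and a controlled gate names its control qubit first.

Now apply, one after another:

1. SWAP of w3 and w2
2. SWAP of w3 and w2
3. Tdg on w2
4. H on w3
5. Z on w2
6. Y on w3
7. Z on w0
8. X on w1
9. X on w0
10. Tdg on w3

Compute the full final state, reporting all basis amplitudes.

The resulting statevector has amplitude -sqrt(2)*I/2 on |1100>, sqrt(2)*exp(I*pi/4)/2 on |1101>, and 0 on every other basis state. Key observation: steps 1-2 multiply out to the identity, so the circuit reduces to the remaining gates.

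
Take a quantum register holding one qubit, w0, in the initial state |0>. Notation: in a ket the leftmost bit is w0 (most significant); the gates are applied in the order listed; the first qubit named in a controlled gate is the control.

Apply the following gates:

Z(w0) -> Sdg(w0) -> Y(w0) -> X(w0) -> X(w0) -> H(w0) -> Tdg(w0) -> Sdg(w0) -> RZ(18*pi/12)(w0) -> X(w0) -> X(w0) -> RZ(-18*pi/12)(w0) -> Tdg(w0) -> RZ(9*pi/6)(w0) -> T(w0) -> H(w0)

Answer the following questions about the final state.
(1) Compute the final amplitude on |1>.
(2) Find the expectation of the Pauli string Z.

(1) The final state's coefficient on |1> equals -exp(3*I*pi/4)/2 + I/2.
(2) In the final state, Z has expectation sqrt(2)/2.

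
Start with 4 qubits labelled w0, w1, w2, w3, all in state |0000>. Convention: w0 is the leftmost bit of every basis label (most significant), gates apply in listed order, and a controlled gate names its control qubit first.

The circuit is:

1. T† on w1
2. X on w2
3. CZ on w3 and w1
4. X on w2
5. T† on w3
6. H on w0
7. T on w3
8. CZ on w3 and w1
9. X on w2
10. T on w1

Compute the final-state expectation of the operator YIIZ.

The observable YIIZ averages to 0.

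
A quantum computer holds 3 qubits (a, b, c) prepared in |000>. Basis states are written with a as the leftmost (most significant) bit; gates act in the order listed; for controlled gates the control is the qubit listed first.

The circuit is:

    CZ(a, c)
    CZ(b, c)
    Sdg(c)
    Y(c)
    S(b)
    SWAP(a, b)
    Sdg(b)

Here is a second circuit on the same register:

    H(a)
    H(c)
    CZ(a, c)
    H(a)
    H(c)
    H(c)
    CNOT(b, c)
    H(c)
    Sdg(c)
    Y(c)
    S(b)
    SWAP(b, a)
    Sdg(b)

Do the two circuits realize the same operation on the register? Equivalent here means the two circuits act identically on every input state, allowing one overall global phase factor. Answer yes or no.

No, they are not equivalent — no single phase factor reconciles the two unitaries.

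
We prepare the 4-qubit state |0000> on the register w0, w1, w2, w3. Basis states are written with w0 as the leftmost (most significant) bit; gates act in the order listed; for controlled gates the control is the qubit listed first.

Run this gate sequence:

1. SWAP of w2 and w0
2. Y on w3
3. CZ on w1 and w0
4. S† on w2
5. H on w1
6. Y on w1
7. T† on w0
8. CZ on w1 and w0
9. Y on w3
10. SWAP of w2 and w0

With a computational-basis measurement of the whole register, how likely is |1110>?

Outcome |1110> occurs with probability 0.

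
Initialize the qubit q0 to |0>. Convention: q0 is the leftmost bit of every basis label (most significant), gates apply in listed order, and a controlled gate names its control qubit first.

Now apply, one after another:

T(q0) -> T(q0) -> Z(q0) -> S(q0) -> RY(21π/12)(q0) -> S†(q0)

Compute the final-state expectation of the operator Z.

The observable Z averages to sqrt(2)/2.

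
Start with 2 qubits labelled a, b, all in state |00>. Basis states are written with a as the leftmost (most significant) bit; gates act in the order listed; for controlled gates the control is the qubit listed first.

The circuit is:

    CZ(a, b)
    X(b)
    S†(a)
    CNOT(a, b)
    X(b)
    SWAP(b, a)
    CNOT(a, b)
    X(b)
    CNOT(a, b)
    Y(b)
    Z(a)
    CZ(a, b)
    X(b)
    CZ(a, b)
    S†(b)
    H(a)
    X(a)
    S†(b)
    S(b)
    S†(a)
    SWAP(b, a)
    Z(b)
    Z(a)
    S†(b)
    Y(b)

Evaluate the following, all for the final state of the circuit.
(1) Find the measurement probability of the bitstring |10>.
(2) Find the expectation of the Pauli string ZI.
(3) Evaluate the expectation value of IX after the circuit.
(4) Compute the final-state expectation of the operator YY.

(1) The probability of measuring |10> is 1/2.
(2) In the final state, ZI has expectation -1.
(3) The expectation value of IX is -1.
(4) The expectation value of YY is 0.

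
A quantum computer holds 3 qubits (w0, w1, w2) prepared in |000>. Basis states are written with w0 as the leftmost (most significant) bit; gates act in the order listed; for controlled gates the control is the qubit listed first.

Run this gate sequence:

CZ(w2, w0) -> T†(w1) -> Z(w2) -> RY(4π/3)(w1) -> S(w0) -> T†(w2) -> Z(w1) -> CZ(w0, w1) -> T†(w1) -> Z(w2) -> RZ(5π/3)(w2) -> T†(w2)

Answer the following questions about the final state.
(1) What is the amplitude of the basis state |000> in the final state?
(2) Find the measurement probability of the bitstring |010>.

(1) The amplitude on |000> is exp(I*pi/6)/2.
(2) Outcome |010> occurs with probability 3/4.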